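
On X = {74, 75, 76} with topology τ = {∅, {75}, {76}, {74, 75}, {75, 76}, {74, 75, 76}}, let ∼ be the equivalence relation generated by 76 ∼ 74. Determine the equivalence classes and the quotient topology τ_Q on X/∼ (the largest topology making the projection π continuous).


X/∼ = {[74=76], [75]}; |τ_Q| = 3.

Equivalence classes: [74=76], [75].
Quotient map π: X → X/∼ sends 74 ↦ [74=76], 75 ↦ [75], 76 ↦ [74=76].
For each subset V ⊆ X/∼, compute π^{-1}(V) ⊆ X and check whether π^{-1}(V) ∈ τ. V is open in τ_Q iff π^{-1}(V) ∈ τ.
  V = {}: π^{-1}(V) = ∅ ∈ τ ✓.
  V = {[74=76]}: π^{-1}(V) = {74, 76} ∉ τ ✗.
  V = {[75]}: π^{-1}(V) = {75} ∈ τ ✓.
  V = {[74=76], [75]}: π^{-1}(V) = {74, 75, 76} ∈ τ ✓.
Open sets in the quotient: τ_Q = {{}, {[75]}, {[74=76], [75]}} (3 elements).


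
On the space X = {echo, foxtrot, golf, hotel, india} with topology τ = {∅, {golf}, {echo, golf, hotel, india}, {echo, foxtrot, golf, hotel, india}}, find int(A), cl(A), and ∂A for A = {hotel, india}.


int(A) = ∅, cl(A) = {echo, foxtrot, hotel, india}, ∂A = {echo, foxtrot, hotel, india}.

Closed sets in (X, τ) are complements of opens:
  closed(X, τ) = {∅, {foxtrot}, {echo, foxtrot, hotel, india}, {echo, foxtrot, golf, hotel, india}}.
int(A) = ⋃ {U ∈ τ : U ⊆ A}. Opens contained in A: ∅.
Taking the union of these: int(A) = ∅.
cl(A) = ⋂ {C closed : A ⊆ C}. Closed sets containing A: {echo, foxtrot, hotel, india}, {echo, foxtrot, golf, hotel, india}.
Intersecting these: cl(A) = {echo, foxtrot, hotel, india}.
∂A = cl(A) ∖ int(A) = {echo, foxtrot, hotel, india} ∖ ∅ = {echo, foxtrot, hotel, india}.


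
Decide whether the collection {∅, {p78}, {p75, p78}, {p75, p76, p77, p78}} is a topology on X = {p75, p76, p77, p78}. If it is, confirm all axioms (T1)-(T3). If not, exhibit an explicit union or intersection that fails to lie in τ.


τ IS a topology on X.

Axiom (T1): ∅ ∈ τ? Yes; X ∈ τ? Yes.
Axiom (T2/T3): check pairwise unions and intersections of members of τ.
All pairwise intersections and unions checked — each lies in τ. Therefore τ satisfies (T1), (T2), (T3): it IS a topology on X.


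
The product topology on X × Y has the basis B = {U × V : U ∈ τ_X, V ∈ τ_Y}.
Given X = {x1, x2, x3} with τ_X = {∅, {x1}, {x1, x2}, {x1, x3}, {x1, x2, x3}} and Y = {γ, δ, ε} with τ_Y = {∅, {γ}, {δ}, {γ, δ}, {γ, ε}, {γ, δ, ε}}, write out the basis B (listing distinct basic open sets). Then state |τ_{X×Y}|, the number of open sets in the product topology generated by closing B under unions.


Basis B = {∅ × ∅, {x1} × {γ}, {x1} × {δ}, {x1} × {γ, δ}, {x1} × {γ, ε}, {x1, x2} × {γ}, {x1, x3} × {γ}, {x1, x2} × {δ}, {x1, x3} × {δ}, {x1} × {γ, δ, ε}, {x1, x2, x3} × {γ}, {x1, x2, x3} × {δ}, {x1, x2} × {γ, δ}, {x1, x3} × {γ, δ}, {x1, x2} × {γ, ε}, {x1, x3} × {γ, ε}, {x1, x2} × {γ, δ, ε}, {x1, x3} × {γ, δ, ε}, {x1, x2, x3} × {γ, δ}, {x1, x2, x3} × {γ, ε}, {x1, x2, x3} × {γ, δ, ε}}; |τ_{X×Y}| = 70.

Enumerate products U × V with U ∈ τ_X, V ∈ τ_Y (deduplicated):
  ∅ × ∅ = {} (∅)
  {x1} × {γ} = {(x1,γ)}
  {x1} × {δ} = {(x1,δ)}
  {x1} × {γ, δ} = {(x1,γ), (x1,δ)}
  {x1} × {γ, ε} = {(x1,γ), (x1,ε)}
  {x1, x2} × {γ} = {(x1,γ), (x2,γ)}
  {x1, x3} × {γ} = {(x1,γ), (x3,γ)}
  {x1, x2} × {δ} = {(x1,δ), (x2,δ)}
  {x1, x3} × {δ} = {(x1,δ), (x3,δ)}
  {x1} × {γ, δ, ε} = {(x1,γ), (x1,δ), (x1,ε)}
  {x1, x2, x3} × {γ} = {(x1,γ), (x2,γ), (x3,γ)}
  {x1, x2, x3} × {δ} = {(x1,δ), (x2,δ), (x3,δ)}
  {x1, x2} × {γ, δ} = {(x1,γ), (x1,δ), (x2,γ), (x2,δ)}
  {x1, x3} × {γ, δ} = {(x1,γ), (x1,δ), (x3,γ), (x3,δ)}
  {x1, x2} × {γ, ε} = {(x1,γ), (x1,ε), (x2,γ), (x2,ε)}
  {x1, x3} × {γ, ε} = {(x1,γ), (x1,ε), (x3,γ), (x3,ε)}
  {x1, x2} × {γ, δ, ε} = {(x1,γ), (x1,δ), (x1,ε), (x2,γ), (x2,δ), (x2,ε)}
  {x1, x3} × {γ, δ, ε} = {(x1,γ), (x1,δ), (x1,ε), (x3,γ), (x3,δ), (x3,ε)}
  {x1, x2, x3} × {γ, δ} = {(x1,γ), (x1,δ), (x2,γ), (x2,δ), (x3,γ), (x3,δ)}
  {x1, x2, x3} × {γ, ε} = {(x1,γ), (x1,ε), (x2,γ), (x2,ε), (x3,γ), (x3,ε)}
  {x1, x2, x3} × {γ, δ, ε} = {(x1,γ), (x1,δ), (x1,ε), (x2,γ), (x2,δ), (x2,ε), (x3,γ), (x3,δ), (x3,ε)}
These 21 distinct sets form the basis B.
Close under arbitrary unions to get τ_{X×Y}; counting gives |τ_{X×Y}| = 70.


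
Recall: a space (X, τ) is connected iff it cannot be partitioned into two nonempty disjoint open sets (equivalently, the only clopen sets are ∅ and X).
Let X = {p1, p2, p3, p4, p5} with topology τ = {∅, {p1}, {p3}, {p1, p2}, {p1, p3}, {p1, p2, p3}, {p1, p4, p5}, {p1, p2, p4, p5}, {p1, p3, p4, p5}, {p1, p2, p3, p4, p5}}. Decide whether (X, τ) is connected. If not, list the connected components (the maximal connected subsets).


(X, τ) is disconnected; components = [{p3}, {p1, p2, p4, p5}].

Find clopen sets (U ∈ τ with X ∖ U ∈ τ):
  U = ∅, X ∖ U = {p1, p2, p3, p4, p5} — both open, so U is clopen.
  U = {p3}, X ∖ U = {p1, p2, p4, p5} — both open, so U is clopen.
  U = {p1, p2, p4, p5}, X ∖ U = {p3} — both open, so U is clopen.
  U = {p1, p2, p3, p4, p5}, X ∖ U = ∅ — both open, so U is clopen.
Nontrivial clopen(s) exist: e.g. {p1, p2, p4, p5}. So (X, τ) is disconnected.
Compute connected components by grouping points that agree on all clopens:
  component: {p3}
  component: {p1, p2, p4, p5}


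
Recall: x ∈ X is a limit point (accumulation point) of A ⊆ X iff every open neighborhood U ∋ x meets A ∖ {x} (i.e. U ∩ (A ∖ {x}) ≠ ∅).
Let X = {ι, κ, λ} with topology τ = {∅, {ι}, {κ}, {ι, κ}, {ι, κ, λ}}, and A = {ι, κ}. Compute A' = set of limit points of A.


A' = {λ}

For each x ∈ X, list the open sets U ∈ τ with x ∈ U, then check whether U ∩ (A ∖ {x}) ≠ ∅ for every such U.
  x = ι: open {ι} ∋ x has {ι} ∩ (A ∖ {ι}) = ∅, so x is NOT a limit point.
  x = κ: open {κ} ∋ x has {κ} ∩ (A ∖ {κ}) = ∅, so x is NOT a limit point.
  x = λ: opens ∋ x are {ι, κ, λ}; each meets A ∖ {λ}, so x IS a limit point.
Collecting: A' = {λ}.


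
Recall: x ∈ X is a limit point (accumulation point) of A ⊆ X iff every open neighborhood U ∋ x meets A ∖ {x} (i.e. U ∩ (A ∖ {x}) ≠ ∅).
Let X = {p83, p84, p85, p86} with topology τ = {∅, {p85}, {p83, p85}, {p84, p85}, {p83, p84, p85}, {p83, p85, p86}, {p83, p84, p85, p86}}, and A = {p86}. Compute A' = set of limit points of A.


A' = ∅

For each x ∈ X, list the open sets U ∈ τ with x ∈ U, then check whether U ∩ (A ∖ {x}) ≠ ∅ for every such U.
  x = p83: open {p83, p85} ∋ x has {p83, p85} ∩ (A ∖ {p83}) = ∅, so x is NOT a limit point.
  x = p84: open {p84, p85} ∋ x has {p84, p85} ∩ (A ∖ {p84}) = ∅, so x is NOT a limit point.
  x = p85: open {p85} ∋ x has {p85} ∩ (A ∖ {p85}) = ∅, so x is NOT a limit point.
  x = p86: open {p83, p85, p86} ∋ x has {p83, p85, p86} ∩ (A ∖ {p86}) = ∅, so x is NOT a limit point.
Collecting: A' = ∅.


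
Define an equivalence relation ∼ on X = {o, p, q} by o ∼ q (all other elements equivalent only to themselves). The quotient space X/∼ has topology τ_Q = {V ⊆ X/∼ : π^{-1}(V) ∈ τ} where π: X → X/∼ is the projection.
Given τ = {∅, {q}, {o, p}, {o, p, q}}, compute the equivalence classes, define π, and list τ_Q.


X/∼ = {[o=q], [p]}; |τ_Q| = 2.

Equivalence classes: [o=q], [p].
Quotient map π: X → X/∼ sends o ↦ [o=q], p ↦ [p], q ↦ [o=q].
For each subset V ⊆ X/∼, compute π^{-1}(V) ⊆ X and check whether π^{-1}(V) ∈ τ. V is open in τ_Q iff π^{-1}(V) ∈ τ.
  V = {}: π^{-1}(V) = ∅ ∈ τ ✓.
  V = {[o=q]}: π^{-1}(V) = {o, q} ∉ τ ✗.
  V = {[p]}: π^{-1}(V) = {p} ∉ τ ✗.
  V = {[o=q], [p]}: π^{-1}(V) = {o, p, q} ∈ τ ✓.
Open sets in the quotient: τ_Q = {{}, {[o=q], [p]}} (2 elements).


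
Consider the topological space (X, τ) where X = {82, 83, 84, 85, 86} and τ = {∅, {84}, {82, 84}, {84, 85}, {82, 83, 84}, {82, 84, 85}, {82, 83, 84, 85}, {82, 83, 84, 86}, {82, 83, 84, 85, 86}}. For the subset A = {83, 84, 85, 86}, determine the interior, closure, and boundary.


int(A) = {84, 85}, cl(A) = {82, 83, 84, 85, 86}, ∂A = {82, 83, 86}.

Closed sets in (X, τ) are complements of opens:
  closed(X, τ) = {∅, {85}, {86}, {83, 86}, {85, 86}, {82, 83, 86}, {83, 85, 86}, {82, 83, 85, 86}, {82, 83, 84, 85, 86}}.
int(A) = ⋃ {U ∈ τ : U ⊆ A}. Opens contained in A: ∅, {84}, {84, 85}.
Taking the union of these: int(A) = {84, 85}.
cl(A) = ⋂ {C closed : A ⊆ C}. Closed sets containing A: {82, 83, 84, 85, 86}.
Intersecting these: cl(A) = {82, 83, 84, 85, 86}.
∂A = cl(A) ∖ int(A) = {82, 83, 84, 85, 86} ∖ {84, 85} = {82, 83, 86}.


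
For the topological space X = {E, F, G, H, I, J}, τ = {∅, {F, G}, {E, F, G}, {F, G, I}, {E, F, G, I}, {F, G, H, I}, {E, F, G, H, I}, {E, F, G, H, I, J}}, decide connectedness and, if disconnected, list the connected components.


(X, τ) is connected.

Find clopen sets (U ∈ τ with X ∖ U ∈ τ):
  U = ∅, X ∖ U = {E, F, G, H, I, J} — both open, so U is clopen.
  U = {E, F, G, H, I, J}, X ∖ U = ∅ — both open, so U is clopen.
Only trivial clopens (∅ and X) exist, so (X, τ) is connected.
Compute connected components by grouping points that agree on all clopens:
  component: {E, F, G, H, I, J}


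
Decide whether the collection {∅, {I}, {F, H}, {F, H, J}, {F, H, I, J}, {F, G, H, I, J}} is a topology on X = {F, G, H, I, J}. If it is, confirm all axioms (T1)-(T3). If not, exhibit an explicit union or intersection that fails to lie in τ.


τ is NOT a topology on X.

Axiom (T1): ∅ ∈ τ? Yes; X ∈ τ? Yes.
Axiom (T2/T3): check pairwise unions and intersections of members of τ.
Counterexample for (T2): {I} ∪ {F, H} = {F, H, I} ∉ τ. Therefore τ is NOT a topology.


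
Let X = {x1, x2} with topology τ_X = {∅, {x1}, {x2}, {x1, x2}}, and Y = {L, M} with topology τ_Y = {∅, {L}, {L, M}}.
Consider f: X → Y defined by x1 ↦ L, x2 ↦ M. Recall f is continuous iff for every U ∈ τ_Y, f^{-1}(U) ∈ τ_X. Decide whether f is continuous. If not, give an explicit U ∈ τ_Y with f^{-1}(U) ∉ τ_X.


f IS continuous.

Compute f^{-1}(U) for each U ∈ τ_Y:
  U = ∅: f^{-1}(U) = ∅ ∈ τ_X ✓.
  U = {L}: f^{-1}(U) = {x1} ∈ τ_X ✓.
  U = {L, M}: f^{-1}(U) = {x1, x2} ∈ τ_X ✓.
Every preimage lies in τ_X, so f IS continuous.


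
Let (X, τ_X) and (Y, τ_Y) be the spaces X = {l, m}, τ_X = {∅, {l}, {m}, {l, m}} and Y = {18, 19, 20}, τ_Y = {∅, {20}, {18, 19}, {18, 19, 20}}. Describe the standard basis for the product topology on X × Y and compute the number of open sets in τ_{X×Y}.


Basis B = {∅ × ∅, {l} × {20}, {m} × {20}, {l} × {18, 19}, {l, m} × {20}, {m} × {18, 19}, {l} × {18, 19, 20}, {m} × {18, 19, 20}, {l, m} × {18, 19}, {l, m} × {18, 19, 20}}; |τ_{X×Y}| = 16.

Enumerate products U × V with U ∈ τ_X, V ∈ τ_Y (deduplicated):
  ∅ × ∅ = {} (∅)
  {l} × {20} = {(l,20)}
  {m} × {20} = {(m,20)}
  {l} × {18, 19} = {(l,18), (l,19)}
  {l, m} × {20} = {(l,20), (m,20)}
  {m} × {18, 19} = {(m,18), (m,19)}
  {l} × {18, 19, 20} = {(l,18), (l,19), (l,20)}
  {m} × {18, 19, 20} = {(m,18), (m,19), (m,20)}
  {l, m} × {18, 19} = {(l,18), (l,19), (m,18), (m,19)}
  {l, m} × {18, 19, 20} = {(l,18), (l,19), (l,20), (m,18), (m,19), (m,20)}
These 10 distinct sets form the basis B.
Close under arbitrary unions to get τ_{X×Y}; counting gives |τ_{X×Y}| = 16.


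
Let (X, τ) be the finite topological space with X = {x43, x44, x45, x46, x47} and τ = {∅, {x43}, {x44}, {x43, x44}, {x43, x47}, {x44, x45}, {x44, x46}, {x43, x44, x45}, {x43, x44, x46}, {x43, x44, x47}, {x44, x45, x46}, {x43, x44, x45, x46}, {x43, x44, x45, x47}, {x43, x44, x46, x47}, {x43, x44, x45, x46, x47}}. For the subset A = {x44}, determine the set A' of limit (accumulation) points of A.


A' = {x45, x46}

For each x ∈ X, list the open sets U ∈ τ with x ∈ U, then check whether U ∩ (A ∖ {x}) ≠ ∅ for every such U.
  x = x43: open {x43} ∋ x has {x43} ∩ (A ∖ {x43}) = ∅, so x is NOT a limit point.
  x = x44: open {x44} ∋ x has {x44} ∩ (A ∖ {x44}) = ∅, so x is NOT a limit point.
  x = x45: opens ∋ x are {x44, x45}, {x43, x44, x45}, {x44, x45, x46}, {x43, x44, x45, x46}, {x43, x44, x45, x47}, {x43, x44, x45, x46, x47}; each meets A ∖ {x45}, so x IS a limit point.
  x = x46: opens ∋ x are {x44, x46}, {x43, x44, x46}, {x44, x45, x46}, {x43, x44, x45, x46}, {x43, x44, x46, x47}, {x43, x44, x45, x46, x47}; each meets A ∖ {x46}, so x IS a limit point.
  x = x47: open {x43, x47} ∋ x has {x43, x47} ∩ (A ∖ {x47}) = ∅, so x is NOT a limit point.
Collecting: A' = {x45, x46}.


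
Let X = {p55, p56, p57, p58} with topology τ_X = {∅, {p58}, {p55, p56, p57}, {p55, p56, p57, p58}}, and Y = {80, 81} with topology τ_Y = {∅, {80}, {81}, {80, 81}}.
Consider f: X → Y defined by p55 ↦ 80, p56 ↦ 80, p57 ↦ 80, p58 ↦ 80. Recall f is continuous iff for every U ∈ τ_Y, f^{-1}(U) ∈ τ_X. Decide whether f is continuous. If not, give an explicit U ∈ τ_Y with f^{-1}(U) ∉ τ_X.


f IS continuous.

Compute f^{-1}(U) for each U ∈ τ_Y:
  U = ∅: f^{-1}(U) = ∅ ∈ τ_X ✓.
  U = {80}: f^{-1}(U) = {p55, p56, p57, p58} ∈ τ_X ✓.
  U = {81}: f^{-1}(U) = ∅ ∈ τ_X ✓.
  U = {80, 81}: f^{-1}(U) = {p55, p56, p57, p58} ∈ τ_X ✓.
Every preimage lies in τ_X, so f IS continuous.


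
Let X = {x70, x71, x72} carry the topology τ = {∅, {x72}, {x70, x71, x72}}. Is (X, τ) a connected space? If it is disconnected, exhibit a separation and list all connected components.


(X, τ) is connected.

Find clopen sets (U ∈ τ with X ∖ U ∈ τ):
  U = ∅, X ∖ U = {x70, x71, x72} — both open, so U is clopen.
  U = {x70, x71, x72}, X ∖ U = ∅ — both open, so U is clopen.
Only trivial clopens (∅ and X) exist, so (X, τ) is connected.
Compute connected components by grouping points that agree on all clopens:
  component: {x70, x71, x72}


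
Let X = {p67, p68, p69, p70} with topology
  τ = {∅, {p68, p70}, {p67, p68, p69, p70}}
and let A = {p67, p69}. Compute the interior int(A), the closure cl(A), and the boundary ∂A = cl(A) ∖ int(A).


int(A) = ∅, cl(A) = {p67, p69}, ∂A = {p67, p69}.

Closed sets in (X, τ) are complements of opens:
  closed(X, τ) = {∅, {p67, p69}, {p67, p68, p69, p70}}.
int(A) = ⋃ {U ∈ τ : U ⊆ A}. Opens contained in A: ∅.
Taking the union of these: int(A) = ∅.
cl(A) = ⋂ {C closed : A ⊆ C}. Closed sets containing A: {p67, p69}, {p67, p68, p69, p70}.
Intersecting these: cl(A) = {p67, p69}.
∂A = cl(A) ∖ int(A) = {p67, p69} ∖ ∅ = {p67, p69}.


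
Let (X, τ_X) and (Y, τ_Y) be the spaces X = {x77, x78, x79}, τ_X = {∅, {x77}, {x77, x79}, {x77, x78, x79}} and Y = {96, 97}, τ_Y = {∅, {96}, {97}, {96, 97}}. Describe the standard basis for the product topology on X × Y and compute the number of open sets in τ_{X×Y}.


Basis B = {∅ × ∅, {x77} × {96}, {x77} × {97}, {x77} × {96, 97}, {x77, x79} × {96}, {x77, x79} × {97}, {x77, x78, x79} × {96}, {x77, x78, x79} × {97}, {x77, x79} × {96, 97}, {x77, x78, x79} × {96, 97}}; |τ_{X×Y}| = 16.

Enumerate products U × V with U ∈ τ_X, V ∈ τ_Y (deduplicated):
  ∅ × ∅ = {} (∅)
  {x77} × {96} = {(x77,96)}
  {x77} × {97} = {(x77,97)}
  {x77} × {96, 97} = {(x77,96), (x77,97)}
  {x77, x79} × {96} = {(x77,96), (x79,96)}
  {x77, x79} × {97} = {(x77,97), (x79,97)}
  {x77, x78, x79} × {96} = {(x77,96), (x78,96), (x79,96)}
  {x77, x78, x79} × {97} = {(x77,97), (x78,97), (x79,97)}
  {x77, x79} × {96, 97} = {(x77,96), (x77,97), (x79,96), (x79,97)}
  {x77, x78, x79} × {96, 97} = {(x77,96), (x77,97), (x78,96), (x78,97), (x79,96), (x79,97)}
These 10 distinct sets form the basis B.
Close under arbitrary unions to get τ_{X×Y}; counting gives |τ_{X×Y}| = 16.


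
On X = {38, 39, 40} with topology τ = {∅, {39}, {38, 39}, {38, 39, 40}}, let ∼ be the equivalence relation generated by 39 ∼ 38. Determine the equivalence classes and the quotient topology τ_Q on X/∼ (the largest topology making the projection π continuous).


X/∼ = {[38=39], [40]}; |τ_Q| = 3.

Equivalence classes: [38=39], [40].
Quotient map π: X → X/∼ sends 38 ↦ [38=39], 39 ↦ [38=39], 40 ↦ [40].
For each subset V ⊆ X/∼, compute π^{-1}(V) ⊆ X and check whether π^{-1}(V) ∈ τ. V is open in τ_Q iff π^{-1}(V) ∈ τ.
  V = {}: π^{-1}(V) = ∅ ∈ τ ✓.
  V = {[38=39]}: π^{-1}(V) = {38, 39} ∈ τ ✓.
  V = {[40]}: π^{-1}(V) = {40} ∉ τ ✗.
  V = {[38=39], [40]}: π^{-1}(V) = {38, 39, 40} ∈ τ ✓.
Open sets in the quotient: τ_Q = {{}, {[38=39]}, {[38=39], [40]}} (3 elements).


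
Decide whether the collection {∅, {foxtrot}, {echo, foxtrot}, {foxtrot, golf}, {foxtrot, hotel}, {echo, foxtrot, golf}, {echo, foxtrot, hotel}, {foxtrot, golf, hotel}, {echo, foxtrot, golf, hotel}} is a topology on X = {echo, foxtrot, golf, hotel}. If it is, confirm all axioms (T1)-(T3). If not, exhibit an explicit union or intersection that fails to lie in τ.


τ IS a topology on X.

Axiom (T1): ∅ ∈ τ? Yes; X ∈ τ? Yes.
Axiom (T2/T3): check pairwise unions and intersections of members of τ.
All pairwise intersections and unions checked — each lies in τ. Therefore τ satisfies (T1), (T2), (T3): it IS a topology on X.


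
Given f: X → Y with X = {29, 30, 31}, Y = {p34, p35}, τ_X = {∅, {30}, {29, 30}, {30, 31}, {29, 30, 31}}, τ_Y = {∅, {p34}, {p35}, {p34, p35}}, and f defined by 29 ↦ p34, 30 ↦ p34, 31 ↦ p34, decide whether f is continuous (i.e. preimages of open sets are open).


f IS continuous.

Compute f^{-1}(U) for each U ∈ τ_Y:
  U = ∅: f^{-1}(U) = ∅ ∈ τ_X ✓.
  U = {p34}: f^{-1}(U) = {29, 30, 31} ∈ τ_X ✓.
  U = {p35}: f^{-1}(U) = ∅ ∈ τ_X ✓.
  U = {p34, p35}: f^{-1}(U) = {29, 30, 31} ∈ τ_X ✓.
Every preimage lies in τ_X, so f IS continuous.


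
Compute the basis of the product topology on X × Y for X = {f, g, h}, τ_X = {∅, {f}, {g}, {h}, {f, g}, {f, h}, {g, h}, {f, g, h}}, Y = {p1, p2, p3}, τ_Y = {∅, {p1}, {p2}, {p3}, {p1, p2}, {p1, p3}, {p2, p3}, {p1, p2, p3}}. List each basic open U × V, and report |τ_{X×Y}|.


Basis B = {∅ × ∅, {f} × {p1}, {f} × {p2}, {f} × {p3}, {g} × {p1}, {g} × {p2}, {g} × {p3}, {h} × {p1}, {h} × {p2}, {h} × {p3}, {f} × {p1, p2}, {f} × {p1, p3}, {f, g} × {p1}, {f, h} × {p1}, {f} × {p2, p3}, {f, g} × {p2}, {f, h} × {p2}, {f, g} × {p3}, {f, h} × {p3}, {g} × {p1, p2}, {g} × {p1, p3}, {g, h} × {p1}, {g} × {p2, p3}, {g, h} × {p2}, {g, h} × {p3}, {h} × {p1, p2}, {h} × {p1, p3}, {h} × {p2, p3}, {f} × {p1, p2, p3}, {f, g, h} × {p1}, {f, g, h} × {p2}, {f, g, h} × {p3}, {g} × {p1, p2, p3}, {h} × {p1, p2, p3}, {f, g} × {p1, p2}, {f, h} × {p1, p2}, {f, g} × {p1, p3}, {f, h} × {p1, p3}, {f, g} × {p2, p3}, {f, h} × {p2, p3}, {g, h} × {p1, p2}, {g, h} × {p1, p3}, {g, h} × {p2, p3}, {f, g} × {p1, p2, p3}, {f, h} × {p1, p2, p3}, {f, g, h} × {p1, p2}, {f, g, h} × {p1, p3}, {f, g, h} × {p2, p3}, {g, h} × {p1, p2, p3}, {f, g, h} × {p1, p2, p3}}; |τ_{X×Y}| = 512.

Enumerate products U × V with U ∈ τ_X, V ∈ τ_Y (deduplicated):
  ∅ × ∅ = {} (∅)
  {f} × {p1} = {(f,p1)}
  {f} × {p2} = {(f,p2)}
  {f} × {p3} = {(f,p3)}
  {g} × {p1} = {(g,p1)}
  {g} × {p2} = {(g,p2)}
  {g} × {p3} = {(g,p3)}
  {h} × {p1} = {(h,p1)}
  {h} × {p2} = {(h,p2)}
  {h} × {p3} = {(h,p3)}
  {f} × {p1, p2} = {(f,p1), (f,p2)}
  {f} × {p1, p3} = {(f,p1), (f,p3)}
  {f, g} × {p1} = {(f,p1), (g,p1)}
  {f, h} × {p1} = {(f,p1), (h,p1)}
  {f} × {p2, p3} = {(f,p2), (f,p3)}
  {f, g} × {p2} = {(f,p2), (g,p2)}
  {f, h} × {p2} = {(f,p2), (h,p2)}
  {f, g} × {p3} = {(f,p3), (g,p3)}
  {f, h} × {p3} = {(f,p3), (h,p3)}
  {g} × {p1, p2} = {(g,p1), (g,p2)}
  {g} × {p1, p3} = {(g,p1), (g,p3)}
  {g, h} × {p1} = {(g,p1), (h,p1)}
  {g} × {p2, p3} = {(g,p2), (g,p3)}
  {g, h} × {p2} = {(g,p2), (h,p2)}
  {g, h} × {p3} = {(g,p3), (h,p3)}
  {h} × {p1, p2} = {(h,p1), (h,p2)}
  {h} × {p1, p3} = {(h,p1), (h,p3)}
  {h} × {p2, p3} = {(h,p2), (h,p3)}
  {f} × {p1, p2, p3} = {(f,p1), (f,p2), (f,p3)}
  {f, g, h} × {p1} = {(f,p1), (g,p1), (h,p1)}
  {f, g, h} × {p2} = {(f,p2), (g,p2), (h,p2)}
  {f, g, h} × {p3} = {(f,p3), (g,p3), (h,p3)}
  {g} × {p1, p2, p3} = {(g,p1), (g,p2), (g,p3)}
  {h} × {p1, p2, p3} = {(h,p1), (h,p2), (h,p3)}
  {f, g} × {p1, p2} = {(f,p1), (f,p2), (g,p1), (g,p2)}
  {f, h} × {p1, p2} = {(f,p1), (f,p2), (h,p1), (h,p2)}
  {f, g} × {p1, p3} = {(f,p1), (f,p3), (g,p1), (g,p3)}
  {f, h} × {p1, p3} = {(f,p1), (f,p3), (h,p1), (h,p3)}
  {f, g} × {p2, p3} = {(f,p2), (f,p3), (g,p2), (g,p3)}
  {f, h} × {p2, p3} = {(f,p2), (f,p3), (h,p2), (h,p3)}
  {g, h} × {p1, p2} = {(g,p1), (g,p2), (h,p1), (h,p2)}
  {g, h} × {p1, p3} = {(g,p1), (g,p3), (h,p1), (h,p3)}
  {g, h} × {p2, p3} = {(g,p2), (g,p3), (h,p2), (h,p3)}
  {f, g} × {p1, p2, p3} = {(f,p1), (f,p2), (f,p3), (g,p1), (g,p2), (g,p3)}
  {f, h} × {p1, p2, p3} = {(f,p1), (f,p2), (f,p3), (h,p1), (h,p2), (h,p3)}
  {f, g, h} × {p1, p2} = {(f,p1), (f,p2), (g,p1), (g,p2), (h,p1), (h,p2)}
  {f, g, h} × {p1, p3} = {(f,p1), (f,p3), (g,p1), (g,p3), (h,p1), (h,p3)}
  {f, g, h} × {p2, p3} = {(f,p2), (f,p3), (g,p2), (g,p3), (h,p2), (h,p3)}
  {g, h} × {p1, p2, p3} = {(g,p1), (g,p2), (g,p3), (h,p1), (h,p2), (h,p3)}
  {f, g, h} × {p1, p2, p3} = {(f,p1), (f,p2), (f,p3), (g,p1), (g,p2), (g,p3), (h,p1), (h,p2), (h,p3)}
These 50 distinct sets form the basis B.
Close under arbitrary unions to get τ_{X×Y}; counting gives |τ_{X×Y}| = 512.


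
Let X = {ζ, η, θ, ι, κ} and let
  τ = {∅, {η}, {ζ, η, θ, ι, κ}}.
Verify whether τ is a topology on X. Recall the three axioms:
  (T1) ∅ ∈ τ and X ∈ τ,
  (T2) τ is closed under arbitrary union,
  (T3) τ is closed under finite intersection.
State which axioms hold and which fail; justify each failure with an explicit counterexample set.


τ IS a topology on X.

Axiom (T1): ∅ ∈ τ? Yes; X ∈ τ? Yes.
Axiom (T2/T3): check pairwise unions and intersections of members of τ.
All pairwise intersections and unions checked — each lies in τ. Therefore τ satisfies (T1), (T2), (T3): it IS a topology on X.


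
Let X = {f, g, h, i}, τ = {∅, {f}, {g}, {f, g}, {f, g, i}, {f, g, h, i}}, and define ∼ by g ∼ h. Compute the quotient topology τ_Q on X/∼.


X/∼ = {[f], [g=h], [i]}; |τ_Q| = 3.

Equivalence classes: [f], [g=h], [i].
Quotient map π: X → X/∼ sends f ↦ [f], g ↦ [g=h], h ↦ [g=h], i ↦ [i].
For each subset V ⊆ X/∼, compute π^{-1}(V) ⊆ X and check whether π^{-1}(V) ∈ τ. V is open in τ_Q iff π^{-1}(V) ∈ τ.
  V = {}: π^{-1}(V) = ∅ ∈ τ ✓.
  V = {[f]}: π^{-1}(V) = {f} ∈ τ ✓.
  V = {[g=h]}: π^{-1}(V) = {g, h} ∉ τ ✗.
  V = {[f], [g=h]}: π^{-1}(V) = {f, g, h} ∉ τ ✗.
  V = {[i]}: π^{-1}(V) = {i} ∉ τ ✗.
  V = {[f], [i]}: π^{-1}(V) = {f, i} ∉ τ ✗.
  V = {[g=h], [i]}: π^{-1}(V) = {g, h, i} ∉ τ ✗.
  V = {[f], [g=h], [i]}: π^{-1}(V) = {f, g, h, i} ∈ τ ✓.
Open sets in the quotient: τ_Q = {{}, {[f]}, {[f], [g=h], [i]}} (3 elements).


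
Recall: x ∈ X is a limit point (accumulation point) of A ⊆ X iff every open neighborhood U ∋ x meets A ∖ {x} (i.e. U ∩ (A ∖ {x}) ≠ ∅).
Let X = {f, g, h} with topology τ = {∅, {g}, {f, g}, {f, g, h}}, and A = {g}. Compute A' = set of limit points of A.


A' = {f, h}

For each x ∈ X, list the open sets U ∈ τ with x ∈ U, then check whether U ∩ (A ∖ {x}) ≠ ∅ for every such U.
  x = f: opens ∋ x are {f, g}, {f, g, h}; each meets A ∖ {f}, so x IS a limit point.
  x = g: open {g} ∋ x has {g} ∩ (A ∖ {g}) = ∅, so x is NOT a limit point.
  x = h: opens ∋ x are {f, g, h}; each meets A ∖ {h}, so x IS a limit point.
Collecting: A' = {f, h}.


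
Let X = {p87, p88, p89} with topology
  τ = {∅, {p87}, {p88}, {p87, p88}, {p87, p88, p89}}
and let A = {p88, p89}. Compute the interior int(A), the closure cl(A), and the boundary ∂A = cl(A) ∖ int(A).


int(A) = {p88}, cl(A) = {p88, p89}, ∂A = {p89}.

Closed sets in (X, τ) are complements of opens:
  closed(X, τ) = {∅, {p89}, {p87, p89}, {p88, p89}, {p87, p88, p89}}.
int(A) = ⋃ {U ∈ τ : U ⊆ A}. Opens contained in A: ∅, {p88}.
Taking the union of these: int(A) = {p88}.
cl(A) = ⋂ {C closed : A ⊆ C}. Closed sets containing A: {p88, p89}, {p87, p88, p89}.
Intersecting these: cl(A) = {p88, p89}.
∂A = cl(A) ∖ int(A) = {p88, p89} ∖ {p88} = {p89}.


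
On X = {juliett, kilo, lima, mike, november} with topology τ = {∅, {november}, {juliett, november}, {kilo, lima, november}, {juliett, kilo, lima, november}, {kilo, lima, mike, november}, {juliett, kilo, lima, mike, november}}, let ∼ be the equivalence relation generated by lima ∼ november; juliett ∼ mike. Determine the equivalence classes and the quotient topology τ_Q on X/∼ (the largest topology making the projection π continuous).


X/∼ = {[juliett=mike], [kilo], [lima=november]}; |τ_Q| = 3.

Equivalence classes: [juliett=mike], [kilo], [lima=november].
Quotient map π: X → X/∼ sends juliett ↦ [juliett=mike], kilo ↦ [kilo], lima ↦ [lima=november], mike ↦ [juliett=mike], november ↦ [lima=november].
For each subset V ⊆ X/∼, compute π^{-1}(V) ⊆ X and check whether π^{-1}(V) ∈ τ. V is open in τ_Q iff π^{-1}(V) ∈ τ.
  V = {}: π^{-1}(V) = ∅ ∈ τ ✓.
  V = {[juliett=mike]}: π^{-1}(V) = {juliett, mike} ∉ τ ✗.
  V = {[kilo]}: π^{-1}(V) = {kilo} ∉ τ ✗.
  V = {[juliett=mike], [kilo]}: π^{-1}(V) = {juliett, kilo, mike} ∉ τ ✗.
  V = {[lima=november]}: π^{-1}(V) = {lima, november} ∉ τ ✗.
  V = {[juliett=mike], [lima=november]}: π^{-1}(V) = {juliett, lima, mike, november} ∉ τ ✗.
  V = {[kilo], [lima=november]}: π^{-1}(V) = {kilo, lima, november} ∈ τ ✓.
  V = {[juliett=mike], [kilo], [lima=november]}: π^{-1}(V) = {juliett, kilo, lima, mike, november} ∈ τ ✓.
Open sets in the quotient: τ_Q = {{}, {[kilo], [lima=november]}, {[juliett=mike], [kilo], [lima=november]}} (3 elements).


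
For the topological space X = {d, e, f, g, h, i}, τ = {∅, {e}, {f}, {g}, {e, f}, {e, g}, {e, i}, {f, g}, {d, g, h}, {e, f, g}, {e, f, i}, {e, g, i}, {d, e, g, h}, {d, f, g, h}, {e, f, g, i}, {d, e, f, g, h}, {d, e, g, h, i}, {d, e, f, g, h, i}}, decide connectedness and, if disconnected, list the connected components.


(X, τ) is disconnected; components = [{f}, {e, i}, {d, g, h}].

Find clopen sets (U ∈ τ with X ∖ U ∈ τ):
  U = ∅, X ∖ U = {d, e, f, g, h, i} — both open, so U is clopen.
  U = {f}, X ∖ U = {d, e, g, h, i} — both open, so U is clopen.
  U = {e, i}, X ∖ U = {d, f, g, h} — both open, so U is clopen.
  U = {d, g, h}, X ∖ U = {e, f, i} — both open, so U is clopen.
  U = {e, f, i}, X ∖ U = {d, g, h} — both open, so U is clopen.
  U = {d, f, g, h}, X ∖ U = {e, i} — both open, so U is clopen.
  U = {d, e, g, h, i}, X ∖ U = {f} — both open, so U is clopen.
  U = {d, e, f, g, h, i}, X ∖ U = ∅ — both open, so U is clopen.
Nontrivial clopen(s) exist: e.g. {f}. So (X, τ) is disconnected.
Compute connected components by grouping points that agree on all clopens:
  component: {f}
  component: {e, i}
  component: {d, g, h}


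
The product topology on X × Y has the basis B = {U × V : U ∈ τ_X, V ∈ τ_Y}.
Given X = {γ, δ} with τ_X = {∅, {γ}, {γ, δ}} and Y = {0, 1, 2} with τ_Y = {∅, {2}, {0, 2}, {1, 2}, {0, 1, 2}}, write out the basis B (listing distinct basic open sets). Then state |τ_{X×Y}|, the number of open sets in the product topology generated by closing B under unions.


Basis B = {∅ × ∅, {γ} × {2}, {γ} × {0, 2}, {γ} × {1, 2}, {γ, δ} × {2}, {γ} × {0, 1, 2}, {γ, δ} × {0, 2}, {γ, δ} × {1, 2}, {γ, δ} × {0, 1, 2}}; |τ_{X×Y}| = 14.

Enumerate products U × V with U ∈ τ_X, V ∈ τ_Y (deduplicated):
  ∅ × ∅ = {} (∅)
  {γ} × {2} = {(γ,2)}
  {γ} × {0, 2} = {(γ,0), (γ,2)}
  {γ} × {1, 2} = {(γ,1), (γ,2)}
  {γ, δ} × {2} = {(γ,2), (δ,2)}
  {γ} × {0, 1, 2} = {(γ,0), (γ,1), (γ,2)}
  {γ, δ} × {0, 2} = {(γ,0), (γ,2), (δ,0), (δ,2)}
  {γ, δ} × {1, 2} = {(γ,1), (γ,2), (δ,1), (δ,2)}
  {γ, δ} × {0, 1, 2} = {(γ,0), (γ,1), (γ,2), (δ,0), (δ,1), (δ,2)}
These 9 distinct sets form the basis B.
Close under arbitrary unions to get τ_{X×Y}; counting gives |τ_{X×Y}| = 14.


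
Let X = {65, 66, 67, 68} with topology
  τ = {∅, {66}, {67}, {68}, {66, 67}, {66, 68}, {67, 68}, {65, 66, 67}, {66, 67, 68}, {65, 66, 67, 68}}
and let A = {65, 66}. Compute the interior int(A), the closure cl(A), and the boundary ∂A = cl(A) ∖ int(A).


int(A) = {66}, cl(A) = {65, 66}, ∂A = {65}.

Closed sets in (X, τ) are complements of opens:
  closed(X, τ) = {∅, {65}, {68}, {65, 66}, {65, 67}, {65, 68}, {65, 66, 67}, {65, 66, 68}, {65, 67, 68}, {65, 66, 67, 68}}.
int(A) = ⋃ {U ∈ τ : U ⊆ A}. Opens contained in A: ∅, {66}.
Taking the union of these: int(A) = {66}.
cl(A) = ⋂ {C closed : A ⊆ C}. Closed sets containing A: {65, 66}, {65, 66, 67}, {65, 66, 68}, {65, 66, 67, 68}.
Intersecting these: cl(A) = {65, 66}.
∂A = cl(A) ∖ int(A) = {65, 66} ∖ {66} = {65}.


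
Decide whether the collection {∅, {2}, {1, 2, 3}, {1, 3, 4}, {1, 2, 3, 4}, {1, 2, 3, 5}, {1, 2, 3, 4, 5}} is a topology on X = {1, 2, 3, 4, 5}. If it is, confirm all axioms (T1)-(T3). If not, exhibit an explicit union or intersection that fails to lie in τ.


τ is NOT a topology on X.

Axiom (T1): ∅ ∈ τ? Yes; X ∈ τ? Yes.
Axiom (T2/T3): check pairwise unions and intersections of members of τ.
Counterexample for (T3): {1, 2, 3} ∩ {1, 3, 4} = {1, 3} ∉ τ. Therefore τ is NOT a topology.


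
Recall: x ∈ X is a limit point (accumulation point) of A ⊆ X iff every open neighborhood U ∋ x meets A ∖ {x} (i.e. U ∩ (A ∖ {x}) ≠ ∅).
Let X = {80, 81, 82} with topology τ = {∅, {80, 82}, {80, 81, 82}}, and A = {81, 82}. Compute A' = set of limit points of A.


A' = {80, 81}

For each x ∈ X, list the open sets U ∈ τ with x ∈ U, then check whether U ∩ (A ∖ {x}) ≠ ∅ for every such U.
  x = 80: opens ∋ x are {80, 82}, {80, 81, 82}; each meets A ∖ {80}, so x IS a limit point.
  x = 81: opens ∋ x are {80, 81, 82}; each meets A ∖ {81}, so x IS a limit point.
  x = 82: open {80, 82} ∋ x has {80, 82} ∩ (A ∖ {82}) = ∅, so x is NOT a limit point.
Collecting: A' = {80, 81}.


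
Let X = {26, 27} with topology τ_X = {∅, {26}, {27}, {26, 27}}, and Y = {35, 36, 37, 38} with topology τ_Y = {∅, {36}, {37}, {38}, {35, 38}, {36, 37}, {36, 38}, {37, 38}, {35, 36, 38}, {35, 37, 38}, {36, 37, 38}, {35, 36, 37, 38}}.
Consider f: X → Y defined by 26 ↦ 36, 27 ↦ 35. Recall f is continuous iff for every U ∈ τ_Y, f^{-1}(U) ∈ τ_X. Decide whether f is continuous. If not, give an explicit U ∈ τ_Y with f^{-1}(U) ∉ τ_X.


f IS continuous.

Compute f^{-1}(U) for each U ∈ τ_Y:
  U = ∅: f^{-1}(U) = ∅ ∈ τ_X ✓.
  U = {36}: f^{-1}(U) = {26} ∈ τ_X ✓.
  U = {37}: f^{-1}(U) = ∅ ∈ τ_X ✓.
  U = {38}: f^{-1}(U) = ∅ ∈ τ_X ✓.
  U = {35, 38}: f^{-1}(U) = {27} ∈ τ_X ✓.
  U = {36, 37}: f^{-1}(U) = {26} ∈ τ_X ✓.
  U = {36, 38}: f^{-1}(U) = {26} ∈ τ_X ✓.
  U = {37, 38}: f^{-1}(U) = ∅ ∈ τ_X ✓.
  U = {35, 36, 38}: f^{-1}(U) = {26, 27} ∈ τ_X ✓.
  U = {35, 37, 38}: f^{-1}(U) = {27} ∈ τ_X ✓.
  U = {36, 37, 38}: f^{-1}(U) = {26} ∈ τ_X ✓.
  U = {35, 36, 37, 38}: f^{-1}(U) = {26, 27} ∈ τ_X ✓.
Every preimage lies in τ_X, so f IS continuous.


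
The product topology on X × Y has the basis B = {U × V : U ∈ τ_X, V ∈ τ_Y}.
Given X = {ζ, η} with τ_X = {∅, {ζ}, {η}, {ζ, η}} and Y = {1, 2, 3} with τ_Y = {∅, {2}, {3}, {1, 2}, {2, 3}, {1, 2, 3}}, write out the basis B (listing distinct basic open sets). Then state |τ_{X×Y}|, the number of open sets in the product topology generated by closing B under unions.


Basis B = {∅ × ∅, {ζ} × {2}, {ζ} × {3}, {η} × {2}, {η} × {3}, {ζ} × {1, 2}, {ζ} × {2, 3}, {ζ, η} × {2}, {ζ, η} × {3}, {η} × {1, 2}, {η} × {2, 3}, {ζ} × {1, 2, 3}, {η} × {1, 2, 3}, {ζ, η} × {1, 2}, {ζ, η} × {2, 3}, {ζ, η} × {1, 2, 3}}; |τ_{X×Y}| = 36.

Enumerate products U × V with U ∈ τ_X, V ∈ τ_Y (deduplicated):
  ∅ × ∅ = {} (∅)
  {ζ} × {2} = {(ζ,2)}
  {ζ} × {3} = {(ζ,3)}
  {η} × {2} = {(η,2)}
  {η} × {3} = {(η,3)}
  {ζ} × {1, 2} = {(ζ,1), (ζ,2)}
  {ζ} × {2, 3} = {(ζ,2), (ζ,3)}
  {ζ, η} × {2} = {(ζ,2), (η,2)}
  {ζ, η} × {3} = {(ζ,3), (η,3)}
  {η} × {1, 2} = {(η,1), (η,2)}
  {η} × {2, 3} = {(η,2), (η,3)}
  {ζ} × {1, 2, 3} = {(ζ,1), (ζ,2), (ζ,3)}
  {η} × {1, 2, 3} = {(η,1), (η,2), (η,3)}
  {ζ, η} × {1, 2} = {(ζ,1), (ζ,2), (η,1), (η,2)}
  {ζ, η} × {2, 3} = {(ζ,2), (ζ,3), (η,2), (η,3)}
  {ζ, η} × {1, 2, 3} = {(ζ,1), (ζ,2), (ζ,3), (η,1), (η,2), (η,3)}
These 16 distinct sets form the basis B.
Close under arbitrary unions to get τ_{X×Y}; counting gives |τ_{X×Y}| = 36.


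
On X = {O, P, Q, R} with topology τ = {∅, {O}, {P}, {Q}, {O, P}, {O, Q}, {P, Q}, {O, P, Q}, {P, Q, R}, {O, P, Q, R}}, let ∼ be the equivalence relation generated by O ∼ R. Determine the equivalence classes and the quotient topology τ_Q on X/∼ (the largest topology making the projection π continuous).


X/∼ = {[O=R], [P], [Q]}; |τ_Q| = 5.

Equivalence classes: [O=R], [P], [Q].
Quotient map π: X → X/∼ sends O ↦ [O=R], P ↦ [P], Q ↦ [Q], R ↦ [O=R].
For each subset V ⊆ X/∼, compute π^{-1}(V) ⊆ X and check whether π^{-1}(V) ∈ τ. V is open in τ_Q iff π^{-1}(V) ∈ τ.
  V = {}: π^{-1}(V) = ∅ ∈ τ ✓.
  V = {[O=R]}: π^{-1}(V) = {O, R} ∉ τ ✗.
  V = {[P]}: π^{-1}(V) = {P} ∈ τ ✓.
  V = {[O=R], [P]}: π^{-1}(V) = {O, P, R} ∉ τ ✗.
  V = {[Q]}: π^{-1}(V) = {Q} ∈ τ ✓.
  V = {[O=R], [Q]}: π^{-1}(V) = {O, Q, R} ∉ τ ✗.
  V = {[P], [Q]}: π^{-1}(V) = {P, Q} ∈ τ ✓.
  V = {[O=R], [P], [Q]}: π^{-1}(V) = {O, P, Q, R} ∈ τ ✓.
Open sets in the quotient: τ_Q = {{}, {[P]}, {[Q]}, {[P], [Q]}, {[O=R], [P], [Q]}} (5 elements).


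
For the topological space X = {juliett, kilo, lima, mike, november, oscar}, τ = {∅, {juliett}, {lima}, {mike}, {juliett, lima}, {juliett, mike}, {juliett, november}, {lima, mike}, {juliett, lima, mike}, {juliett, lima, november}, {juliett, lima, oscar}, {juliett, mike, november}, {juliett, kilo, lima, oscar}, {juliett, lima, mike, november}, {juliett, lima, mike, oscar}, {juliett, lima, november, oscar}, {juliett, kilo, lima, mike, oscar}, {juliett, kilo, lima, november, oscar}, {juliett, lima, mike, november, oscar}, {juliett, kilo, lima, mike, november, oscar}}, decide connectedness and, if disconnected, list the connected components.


(X, τ) is disconnected; components = [{mike}, {juliett, kilo, lima, november, oscar}].

Find clopen sets (U ∈ τ with X ∖ U ∈ τ):
  U = ∅, X ∖ U = {juliett, kilo, lima, mike, november, oscar} — both open, so U is clopen.
  U = {mike}, X ∖ U = {juliett, kilo, lima, november, oscar} — both open, so U is clopen.
  U = {juliett, kilo, lima, november, oscar}, X ∖ U = {mike} — both open, so U is clopen.
  U = {juliett, kilo, lima, mike, november, oscar}, X ∖ U = ∅ — both open, so U is clopen.
Nontrivial clopen(s) exist: e.g. {juliett, kilo, lima, november, oscar}. So (X, τ) is disconnected.
Compute connected components by grouping points that agree on all clopens:
  component: {mike}
  component: {juliett, kilo, lima, november, oscar}


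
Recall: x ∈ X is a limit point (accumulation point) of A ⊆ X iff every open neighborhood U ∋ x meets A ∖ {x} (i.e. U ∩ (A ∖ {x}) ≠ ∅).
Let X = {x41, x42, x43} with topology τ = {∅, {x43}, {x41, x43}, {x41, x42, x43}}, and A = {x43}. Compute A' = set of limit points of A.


A' = {x41, x42}

For each x ∈ X, list the open sets U ∈ τ with x ∈ U, then check whether U ∩ (A ∖ {x}) ≠ ∅ for every such U.
  x = x41: opens ∋ x are {x41, x43}, {x41, x42, x43}; each meets A ∖ {x41}, so x IS a limit point.
  x = x42: opens ∋ x are {x41, x42, x43}; each meets A ∖ {x42}, so x IS a limit point.
  x = x43: open {x43} ∋ x has {x43} ∩ (A ∖ {x43}) = ∅, so x is NOT a limit point.
Collecting: A' = {x41, x42}.


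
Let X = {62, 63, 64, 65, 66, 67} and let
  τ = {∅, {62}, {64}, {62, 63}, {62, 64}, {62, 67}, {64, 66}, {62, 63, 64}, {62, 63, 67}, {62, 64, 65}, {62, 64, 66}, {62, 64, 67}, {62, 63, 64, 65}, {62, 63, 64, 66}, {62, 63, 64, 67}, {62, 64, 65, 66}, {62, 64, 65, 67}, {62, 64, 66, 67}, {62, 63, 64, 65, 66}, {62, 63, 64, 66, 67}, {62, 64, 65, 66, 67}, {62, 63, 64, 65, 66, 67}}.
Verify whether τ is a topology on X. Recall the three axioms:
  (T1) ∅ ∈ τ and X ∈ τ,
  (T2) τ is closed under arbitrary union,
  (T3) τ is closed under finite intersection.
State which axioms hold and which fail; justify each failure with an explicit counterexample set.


τ is NOT a topology on X.

Axiom (T1): ∅ ∈ τ? Yes; X ∈ τ? Yes.
Axiom (T2/T3): check pairwise unions and intersections of members of τ.
Counterexample for (T2): {62, 63} ∪ {62, 64, 65, 67} = {62, 63, 64, 65, 67} ∉ τ. Therefore τ is NOT a topology.


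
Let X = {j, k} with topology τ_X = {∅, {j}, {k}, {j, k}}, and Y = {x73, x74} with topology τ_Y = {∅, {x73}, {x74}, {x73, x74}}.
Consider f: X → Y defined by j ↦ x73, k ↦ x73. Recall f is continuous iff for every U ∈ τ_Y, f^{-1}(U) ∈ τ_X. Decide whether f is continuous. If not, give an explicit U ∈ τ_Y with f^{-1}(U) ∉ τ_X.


f IS continuous.

Compute f^{-1}(U) for each U ∈ τ_Y:
  U = ∅: f^{-1}(U) = ∅ ∈ τ_X ✓.
  U = {x73}: f^{-1}(U) = {j, k} ∈ τ_X ✓.
  U = {x74}: f^{-1}(U) = ∅ ∈ τ_X ✓.
  U = {x73, x74}: f^{-1}(U) = {j, k} ∈ τ_X ✓.
Every preimage lies in τ_X, so f IS continuous.


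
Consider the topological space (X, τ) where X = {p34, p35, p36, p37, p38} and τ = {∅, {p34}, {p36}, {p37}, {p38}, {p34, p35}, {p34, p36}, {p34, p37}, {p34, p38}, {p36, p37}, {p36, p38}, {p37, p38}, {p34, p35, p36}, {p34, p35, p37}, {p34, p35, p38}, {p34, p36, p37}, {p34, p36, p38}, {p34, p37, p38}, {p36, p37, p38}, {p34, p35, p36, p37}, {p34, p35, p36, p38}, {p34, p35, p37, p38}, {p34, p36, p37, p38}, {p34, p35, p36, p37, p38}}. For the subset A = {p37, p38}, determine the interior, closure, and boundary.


int(A) = {p37, p38}, cl(A) = {p37, p38}, ∂A = ∅.

Closed sets in (X, τ) are complements of opens:
  closed(X, τ) = {∅, {p35}, {p36}, {p37}, {p38}, {p34, p35}, {p35, p36}, {p35, p37}, {p35, p38}, {p36, p37}, {p36, p38}, {p37, p38}, {p34, p35, p36}, {p34, p35, p37}, {p34, p35, p38}, {p35, p36, p37}, {p35, p36, p38}, {p35, p37, p38}, {p36, p37, p38}, {p34, p35, p36, p37}, {p34, p35, p36, p38}, {p34, p35, p37, p38}, {p35, p36, p37, p38}, {p34, p35, p36, p37, p38}}.
int(A) = ⋃ {U ∈ τ : U ⊆ A}. Opens contained in A: ∅, {p37}, {p38}, {p37, p38}.
Taking the union of these: int(A) = {p37, p38}.
cl(A) = ⋂ {C closed : A ⊆ C}. Closed sets containing A: {p37, p38}, {p35, p37, p38}, {p36, p37, p38}, {p34, p35, p37, p38}, {p35, p36, p37, p38}, {p34, p35, p36, p37, p38}.
Intersecting these: cl(A) = {p37, p38}.
∂A = cl(A) ∖ int(A) = {p37, p38} ∖ {p37, p38} = ∅.


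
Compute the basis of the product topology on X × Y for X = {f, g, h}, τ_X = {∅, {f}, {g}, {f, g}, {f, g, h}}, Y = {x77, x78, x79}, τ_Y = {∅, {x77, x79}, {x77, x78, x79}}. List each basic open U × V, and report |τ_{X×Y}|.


Basis B = {∅ × ∅, {f} × {x77, x79}, {g} × {x77, x79}, {f} × {x77, x78, x79}, {g} × {x77, x78, x79}, {f, g} × {x77, x79}, {f, g} × {x77, x78, x79}, {f, g, h} × {x77, x79}, {f, g, h} × {x77, x78, x79}}; |τ_{X×Y}| = 14.

Enumerate products U × V with U ∈ τ_X, V ∈ τ_Y (deduplicated):
  ∅ × ∅ = {} (∅)
  {f} × {x77, x79} = {(f,x77), (f,x79)}
  {g} × {x77, x79} = {(g,x77), (g,x79)}
  {f} × {x77, x78, x79} = {(f,x77), (f,x78), (f,x79)}
  {g} × {x77, x78, x79} = {(g,x77), (g,x78), (g,x79)}
  {f, g} × {x77, x79} = {(f,x77), (f,x79), (g,x77), (g,x79)}
  {f, g} × {x77, x78, x79} = {(f,x77), (f,x78), (f,x79), (g,x77), (g,x78), (g,x79)}
  {f, g, h} × {x77, x79} = {(f,x77), (f,x79), (g,x77), (g,x79), (h,x77), (h,x79)}
  {f, g, h} × {x77, x78, x79} = {(f,x77), (f,x78), (f,x79), (g,x77), (g,x78), (g,x79), (h,x77), (h,x78), (h,x79)}
These 9 distinct sets form the basis B.
Close under arbitrary unions to get τ_{X×Y}; counting gives |τ_{X×Y}| = 14.
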